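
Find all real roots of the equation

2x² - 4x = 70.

x = -5 or x = 7

Bring every term to one side: 2x² - 4x - 70 = 0.
Factor: 2(x + 5)(x - 7) = 0.
So x = -5 or x = 7.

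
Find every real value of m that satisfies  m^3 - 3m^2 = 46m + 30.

Rearrange: m^3 - 3m^2 - 46m - 30 = 0.
Possible rational roots are divisors of -30. Testing m = -5 gives 0, so (m + 5) is a factor.
Divide: m^3 - 3m^2 - 46m - 30 = (m + 5)(m^2 - 8m - 6).
Apply the quadratic formula to m^2 - 8m - 6 = 0: m = (8 +/- sqrt(88))/2, i.e. m ~= 8.6904 or m ~= -0.6904.

m = -5 or m = -0.6904 or m = 8.6904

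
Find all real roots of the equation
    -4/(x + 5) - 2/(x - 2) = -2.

Multiply both sides by (x + 5)(x - 2):
-4(x - 2) - 2(x + 5) = -2(x + 5)(x - 2).
Expand and collect terms: -2x^2 + 22 = 0.
By the quadratic formula, x = (0 +/- sqrt(176)) / -4, so x ~= -3.3166 or x ~= 3.3166.
Neither value makes a denominator zero (x != -5, x != 2), so both are valid.

x = -3.3166 or x = 3.3166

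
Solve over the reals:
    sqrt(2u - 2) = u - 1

Square both sides: 2u - 2 = (u - 1)^2.
Expand and rearrange: u^2 - 4u + 3 = 0.
Solving gives u = 3 or u = 1.
Check each candidate in the original equation:
  u = 3: sqrt(4) = 2, while u - 1 = 2 — valid.
  u = 1: sqrt(0) = 0, while u - 1 = 0 — valid.

u = 1 or u = 3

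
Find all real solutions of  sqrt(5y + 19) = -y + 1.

y = -2

Square both sides: 5y + 19 = (-y + 1)^2.
Expand and rearrange: y^2 - 7y - 18 = 0.
Solving gives y = 9 or y = -2.
Check each candidate in the original equation:
  y = 9: sqrt(64) = 8, while -y + 1 = -8 — extraneous.
  y = -2: sqrt(9) = 3, while -y + 1 = 3 — valid.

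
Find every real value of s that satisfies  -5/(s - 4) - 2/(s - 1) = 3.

Multiply both sides by (s - 4)(s - 1):
-5(s - 1) - 2(s - 4) = 3(s - 4)(s - 1).
Expand and collect terms: 3s^2 - 8s - 1 = 0.
By the quadratic formula, s = (8 +/- sqrt(76)) / 6, so s ~= 2.7863 or s ~= -0.1196.
Neither value makes a denominator zero (s != 4, s != 1), so both are valid.

s = -0.1196 or s = 2.7863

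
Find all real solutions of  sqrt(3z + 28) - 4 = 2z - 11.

Isolate the radical: sqrt(3z + 28) = 2z - 7.
Square both sides: 3z + 28 = (2z - 7)^2.
Expand and rearrange: 4z^2 - 31z + 21 = 0.
Solving gives z = 7 or z = 0.75.
Check each candidate in the original equation:
  z = 7: sqrt(49) = 7, while 2z - 7 = 7 — valid.
  z = 0.75: sqrt(30.25) = 5.5, while 2z - 7 = -5.5 — extraneous.

z = 7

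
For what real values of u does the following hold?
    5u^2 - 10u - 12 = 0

Discriminant: (-10)^2 - 4*5*(-12) = 340.
Quadratic formula: u = (10 +/- sqrt(340)) / 10.
So u = 1 + sqrt(85)/5 ~= 2.8439 or u = 1 - sqrt(85)/5 ~= -0.8439.

u = -0.8439 or u = 2.8439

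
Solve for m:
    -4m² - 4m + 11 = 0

m = -2.2321 or m = 1.2321

Discriminant: (-4)² − 4·(-4)·11 = 192.
Quadratic formula: m = (4 ± √192) / (-8).
So m = -√(3) - 1/2 ≈ -2.2321 or m = -1/2 + √(3) ≈ 1.2321.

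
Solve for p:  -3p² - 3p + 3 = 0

p = -1.618 or p = 0.618

Discriminant: (-3)² − 4·(-3)·3 = 45.
Quadratic formula: p = (3 ± √45) / (-6).
So p = -√(5)/2 - 1/2 ≈ -1.618 or p = -1/2 + √(5)/2 ≈ 0.618.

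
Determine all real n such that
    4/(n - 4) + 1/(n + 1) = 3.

Multiply both sides by (n - 4)(n + 1):
4(n + 1) + (n - 4) = 3(n - 4)(n + 1).
Expand and collect terms: 3n² - 14n - 12 = 0.
By the quadratic formula, n = (14 ± √340) / 6, so n ≈ 5.4065 or n ≈ -0.7398.
Neither value makes a denominator zero (n ≠ 4, n ≠ -1), so both are valid.

n = -0.7398 or n = 5.4065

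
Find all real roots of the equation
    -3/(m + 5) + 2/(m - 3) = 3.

Multiply both sides by (m + 5)(m - 3):
-3(m - 3) + 2(m + 5) = 3(m + 5)(m - 3).
Expand and collect terms: 3m² + 7m - 64 = 0.
By the quadratic formula, m = (-7 ± √817) / 6, so m ≈ 3.5972 or m ≈ -5.9305.
Neither value makes a denominator zero (m ≠ -5, m ≠ 3), so both are valid.

m = -5.9305 or m = 3.5972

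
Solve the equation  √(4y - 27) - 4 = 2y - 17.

Isolate the radical: √(4y - 27) = 2y - 13.
Square both sides: 4y - 27 = (2y - 13)².
Expand and rearrange: 4y² - 56y + 196 = 0.
This gives the repeated root y = 7.
Check in the original equation:
  y = 7: √(1) = 1, while 2y - 13 = 1 — valid.

y = 7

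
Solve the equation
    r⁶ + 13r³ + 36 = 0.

r = -2.0801 or r = -1.5874

Let u = r³. The equation becomes u² + 13u + 36 = 0.
Factor: (u + 9)(u + 4) = 0, so u = -9 or u = -4.
r³ = -9 gives r = -∛(9) ≈ -2.0801.
r³ = -4 gives r = -∛(4) ≈ -1.5874.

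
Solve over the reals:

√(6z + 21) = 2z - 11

z = 10

Square both sides: 6z + 21 = (2z - 11)².
Expand and rearrange: 4z² - 50z + 100 = 0.
Solving gives z = 10 or z = 2.5.
Check each candidate in the original equation:
  z = 10: √(81) = 9, while 2z - 11 = 9 — valid.
  z = 2.5: √(36) = 6, while 2z - 11 = -6 — extraneous.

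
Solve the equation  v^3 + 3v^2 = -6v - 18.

Rearrange: v^3 + 3v^2 + 6v + 18 = 0.
Possible rational roots are divisors of 18. Testing v = -3 gives 0, so (v + 3) is a factor.
Divide: v^3 + 3v^2 + 6v + 18 = (v + 3)(v^2 + 6).
The quadratic v^2 + 6 has discriminant -24 < 0, so no further real roots.

v = -3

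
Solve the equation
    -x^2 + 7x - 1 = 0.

Discriminant: (7)^2 - 4*(-1)*(-1) = 45.
Quadratic formula: x = (-7 +/- sqrt(45)) / (-2).
So x = 7/2 - 3*sqrt(5)/2 ~= 0.1459 or x = 3*sqrt(5)/2 + 7/2 ~= 6.8541.

x = 0.1459 or x = 6.8541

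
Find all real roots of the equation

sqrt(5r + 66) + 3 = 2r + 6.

r = 3

Isolate the radical: sqrt(5r + 66) = 2r + 3.
Square both sides: 5r + 66 = (2r + 3)^2.
Expand and rearrange: 4r^2 + 7r - 57 = 0.
Solving gives r = 3 or r = -4.75.
Check each candidate in the original equation:
  r = 3: sqrt(81) = 9, while 2r + 3 = 9 — valid.
  r = -4.75: sqrt(42.25) = 6.5, while 2r + 3 = -6.5 — extraneous.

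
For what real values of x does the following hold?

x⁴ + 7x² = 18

Let u = x². The equation becomes u² + 7u - 18 = 0.
Factor: (u - 2)(u + 9) = 0, so u = 2 or u = -9.
x² = 2 gives x = ±√(2) ≈ ±1.4142.
x² = -9 < 0 has no real solution.

x = -1.4142 or x = 1.4142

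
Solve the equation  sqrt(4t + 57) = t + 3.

t = 6

Square both sides: 4t + 57 = (t + 3)^2.
Expand and rearrange: t^2 + 2t - 48 = 0.
Solving gives t = 6 or t = -8.
Check each candidate in the original equation:
  t = 6: sqrt(81) = 9, while t + 3 = 9 — valid.
  t = -8: sqrt(25) = 5, while t + 3 = -5 — extraneous.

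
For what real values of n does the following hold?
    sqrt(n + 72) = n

Square both sides: n + 72 = (n)^2.
Expand and rearrange: n^2 - n - 72 = 0.
Solving gives n = 9 or n = -8.
Check each candidate in the original equation:
  n = 9: sqrt(81) = 9, while n = 9 — valid.
  n = -8: sqrt(64) = 8, while n = -8 — extraneous.

n = 9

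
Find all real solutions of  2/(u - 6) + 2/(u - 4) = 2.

u = 4.5858 or u = 7.4142

Multiply both sides by (u - 6)(u - 4):
2(u - 4) + 2(u - 6) = 2(u - 6)(u - 4).
Expand and collect terms: 2u² - 24u + 68 = 0.
By the quadratic formula, u = (24 ± √32) / 4, so u ≈ 7.4142 or u ≈ 4.5858.
Neither value makes a denominator zero (u ≠ 6, u ≠ 4), so both are valid.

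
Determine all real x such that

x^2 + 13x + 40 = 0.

Factor: (x + 5)(x + 8) = 0.
So x = -5 or x = -8.

x = -8 or x = -5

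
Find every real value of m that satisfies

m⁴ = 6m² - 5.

Let u = m². The equation becomes u² - 6u + 5 = 0.
Factor: (u - 1)(u - 5) = 0, so u = 1 or u = 5.
m² = 1 gives m = ±1.
m² = 5 gives m = ±√(5) ≈ ±2.2361.

m = -2.2361 or m = -1 or m = 1 or m = 2.2361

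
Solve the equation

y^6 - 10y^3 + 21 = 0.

y = 1.4422 or y = 1.9129

Let u = y^3. The equation becomes u^2 - 10u + 21 = 0.
Factor: (u - 7)(u - 3) = 0, so u = 7 or u = 3.
y^3 = 7 gives y = (7)^(1/3) ~= 1.9129.
y^3 = 3 gives y = (3)^(1/3) ~= 1.4422.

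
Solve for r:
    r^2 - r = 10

Rearrange to standard form: r^2 - r - 10 = 0.
Discriminant: (-1)^2 - 4*1*(-10) = 41.
Quadratic formula: r = (1 +/- sqrt(41)) / 2.
So r = 1/2 + sqrt(41)/2 ~= 3.7016 or r = 1/2 - sqrt(41)/2 ~= -2.7016.

r = -2.7016 or r = 3.7016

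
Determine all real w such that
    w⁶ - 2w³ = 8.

w = -1.2599 or w = 1.5874

Let u = w³. The equation becomes u² - 2u - 8 = 0.
Factor: (u + 2)(u - 4) = 0, so u = -2 or u = 4.
w³ = -2 gives w = -∛(2) ≈ -1.2599.
w³ = 4 gives w = ∛(4) ≈ 1.5874.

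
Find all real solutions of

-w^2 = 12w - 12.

Rearrange to standard form: -w^2 - 12w + 12 = 0.
Discriminant: (-12)^2 - 4*(-1)*12 = 192.
Quadratic formula: w = (12 +/- sqrt(192)) / (-2).
So w = -4*sqrt(3) - 6 ~= -12.9282 or w = -6 + 4*sqrt(3) ~= 0.9282.

w = -12.9282 or w = 0.9282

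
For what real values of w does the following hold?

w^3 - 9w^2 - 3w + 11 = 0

Possible rational roots are divisors of 11. Testing w = 1 gives 0, so (w - 1) is a factor.
Divide: w^3 - 9w^2 - 3w + 11 = (w - 1)(w^2 - 8w - 11).
Apply the quadratic formula to w^2 - 8w - 11 = 0: w = (8 +/- sqrt(108))/2, i.e. w ~= 9.1962 or w ~= -1.1962.

w = -1.1962 or w = 1 or w = 9.1962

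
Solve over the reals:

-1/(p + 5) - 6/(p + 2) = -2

Multiply both sides by (p + 5)(p + 2):
-(p + 2) - 6(p + 5) = -2(p + 5)(p + 2).
Expand and collect terms: -2p² - 7p + 12 = 0.
By the quadratic formula, p = (7 ± √145) / -4, so p ≈ -4.7604 or p ≈ 1.2604.
Neither value makes a denominator zero (p ≠ -5, p ≠ -2), so both are valid.

p = -4.7604 or p = 1.2604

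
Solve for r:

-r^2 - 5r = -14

r = -7 or r = 2

Bring every term to one side: -r^2 - 5r + 14 = 0.
Factor: -1(r - 2)(r + 7) = 0.
So r = 2 or r = -7.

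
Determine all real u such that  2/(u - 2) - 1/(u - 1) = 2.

Multiply both sides by (u - 2)(u - 1):
2(u - 1) - (u - 2) = 2(u - 2)(u - 1).
Expand and collect terms: 2u² - 7u + 4 = 0.
By the quadratic formula, u = (7 ± √17) / 4, so u ≈ 2.7808 or u ≈ 0.7192.
Neither value makes a denominator zero (u ≠ 2, u ≠ 1), so both are valid.

u = 0.7192 or u = 2.7808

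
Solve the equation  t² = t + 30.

t = -5 or t = 6

Bring every term to one side: t² - t - 30 = 0.
Factor: (t - 6)(t + 5) = 0.
So t = 6 or t = -5.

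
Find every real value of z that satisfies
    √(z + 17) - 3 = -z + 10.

z = 8

Isolate the radical: √(z + 17) = -z + 13.
Square both sides: z + 17 = (-z + 13)².
Expand and rearrange: z² - 27z + 152 = 0.
Solving gives z = 19 or z = 8.
Check each candidate in the original equation:
  z = 19: √(36) = 6, while -z + 13 = -6 — extraneous.
  z = 8: √(25) = 5, while -z + 13 = 5 — valid.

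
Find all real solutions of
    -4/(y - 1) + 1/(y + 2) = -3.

Multiply both sides by (y - 1)(y + 2):
-4(y + 2) + (y - 1) = -3(y - 1)(y + 2).
Expand and collect terms: -3y^2 + 15 = 0.
By the quadratic formula, y = (0 +/- sqrt(180)) / -6, so y ~= -2.2361 or y ~= 2.2361.
Neither value makes a denominator zero (y != 1, y != -2), so both are valid.

y = -2.2361 or y = 2.2361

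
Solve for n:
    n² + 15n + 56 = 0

Factor: (n + 8)(n + 7) = 0.
So n = -8 or n = -7.

n = -8 or n = -7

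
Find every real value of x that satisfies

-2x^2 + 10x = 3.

x = 0.3206 or x = 4.6794

Rearrange to standard form: -2x^2 + 10x - 3 = 0.
Discriminant: (10)^2 - 4*(-2)*(-3) = 76.
Quadratic formula: x = (-10 +/- sqrt(76)) / (-4).
So x = 5/2 - sqrt(19)/2 ~= 0.3206 or x = sqrt(19)/2 + 5/2 ~= 4.6794.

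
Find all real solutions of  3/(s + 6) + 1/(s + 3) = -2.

Multiply both sides by (s + 6)(s + 3):
3(s + 3) + (s + 6) = -2(s + 6)(s + 3).
Expand and collect terms: -2s^2 - 22s - 51 = 0.
By the quadratic formula, s = (22 +/- sqrt(76)) / -4, so s ~= -7.6794 or s ~= -3.3206.
Neither value makes a denominator zero (s != -6, s != -3), so both are valid.

s = -7.6794 or s = -3.3206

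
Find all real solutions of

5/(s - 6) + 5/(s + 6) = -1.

s = -12.8102 or s = 2.8102

Multiply both sides by (s - 6)(s + 6):
5(s + 6) + 5(s - 6) = -(s - 6)(s + 6).
Expand and collect terms: -s^2 - 10s + 36 = 0.
By the quadratic formula, s = (10 +/- sqrt(244)) / -2, so s ~= -12.8102 or s ~= 2.8102.
Neither value makes a denominator zero (s != 6, s != -6), so both are valid.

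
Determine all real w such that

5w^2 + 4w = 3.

w = -1.2718 or w = 0.4718

Rearrange to standard form: 5w^2 + 4w - 3 = 0.
Discriminant: (4)^2 - 4*5*(-3) = 76.
Quadratic formula: w = (-4 +/- sqrt(76)) / 10.
So w = -2/5 + sqrt(19)/5 ~= 0.4718 or w = -sqrt(19)/5 - 2/5 ~= -1.2718.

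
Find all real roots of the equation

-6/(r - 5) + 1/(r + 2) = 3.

Multiply both sides by (r - 5)(r + 2):
-6(r + 2) + (r - 5) = 3(r - 5)(r + 2).
Expand and collect terms: 3r² - 4r - 13 = 0.
By the quadratic formula, r = (4 ± √172) / 6, so r ≈ 2.8525 or r ≈ -1.5191.
Neither value makes a denominator zero (r ≠ 5, r ≠ -2), so both are valid.

r = -1.5191 or r = 2.8525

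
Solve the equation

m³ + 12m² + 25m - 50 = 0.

m = -8.217 or m = -5 or m = 1.217

Possible rational roots are divisors of -50. Testing m = -5 gives 0, so (m + 5) is a factor.
Divide: m³ + 12m² + 25m - 50 = (m + 5)(m² + 7m - 10).
Apply the quadratic formula to m² + 7m - 10 = 0: m = (-7 ± √89)/2, i.e. m ≈ 1.217 or m ≈ -8.217.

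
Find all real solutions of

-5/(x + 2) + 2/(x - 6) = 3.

x = -3.558 or x = 6.558

Multiply both sides by (x + 2)(x - 6):
-5(x - 6) + 2(x + 2) = 3(x + 2)(x - 6).
Expand and collect terms: 3x^2 - 9x - 70 = 0.
By the quadratic formula, x = (9 +/- sqrt(921)) / 6, so x ~= 6.558 or x ~= -3.558.
Neither value makes a denominator zero (x != -2, x != 6), so both are valid.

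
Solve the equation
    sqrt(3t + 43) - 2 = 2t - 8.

Isolate the radical: sqrt(3t + 43) = 2t - 6.
Square both sides: 3t + 43 = (2t - 6)^2.
Expand and rearrange: 4t^2 - 27t - 7 = 0.
Solving gives t = 7 or t = -0.25.
Check each candidate in the original equation:
  t = 7: sqrt(64) = 8, while 2t - 6 = 8 — valid.
  t = -0.25: sqrt(42.25) = 6.5, while 2t - 6 = -6.5 — extraneous.

t = 7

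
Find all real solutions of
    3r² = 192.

Bring every term to one side: 3r² - 192 = 0.
Factor: 3(r - 8)(r + 8) = 0.
So r = 8 or r = -8.

r = -8 or r = 8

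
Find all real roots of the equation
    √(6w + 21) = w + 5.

w = -2

Square both sides: 6w + 21 = (w + 5)².
Expand and rearrange: w² + 4w + 4 = 0.
This gives the repeated root w = -2.
Check in the original equation:
  w = -2: √(9) = 3, while w + 5 = 3 — valid.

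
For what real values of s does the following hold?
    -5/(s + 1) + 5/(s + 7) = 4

s = -5.2247 or s = -2.7753

Multiply both sides by (s + 1)(s + 7):
-5(s + 7) + 5(s + 1) = 4(s + 1)(s + 7).
Expand and collect terms: 4s^2 + 32s + 58 = 0.
By the quadratic formula, s = (-32 +/- sqrt(96)) / 8, so s ~= -2.7753 or s ~= -5.2247.
Neither value makes a denominator zero (s != -1, s != -7), so both are valid.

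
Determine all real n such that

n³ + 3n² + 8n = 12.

n = 1

Rearrange: n³ + 3n² + 8n - 12 = 0.
Possible rational roots are divisors of -12. Testing n = 1 gives 0, so (n - 1) is a factor.
Divide: n³ + 3n² + 8n - 12 = (n - 1)(n² + 4n + 12).
The quadratic n² + 4n + 12 has discriminant -32 < 0, so no further real roots.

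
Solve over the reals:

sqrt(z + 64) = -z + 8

z = 0

Square both sides: z + 64 = (-z + 8)^2.
Expand and rearrange: z^2 - 17z = 0.
Solving gives z = 17 or z = 0.
Check each candidate in the original equation:
  z = 17: sqrt(81) = 9, while -z + 8 = -9 — extraneous.
  z = 0: sqrt(64) = 8, while -z + 8 = 8 — valid.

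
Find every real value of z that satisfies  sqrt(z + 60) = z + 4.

Square both sides: z + 60 = (z + 4)^2.
Expand and rearrange: z^2 + 7z - 44 = 0.
Solving gives z = 4 or z = -11.
Check each candidate in the original equation:
  z = 4: sqrt(64) = 8, while z + 4 = 8 — valid.
  z = -11: sqrt(49) = 7, while z + 4 = -7 — extraneous.

z = 4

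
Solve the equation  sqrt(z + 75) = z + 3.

Square both sides: z + 75 = (z + 3)^2.
Expand and rearrange: z^2 + 5z - 66 = 0.
Solving gives z = 6 or z = -11.
Check each candidate in the original equation:
  z = 6: sqrt(81) = 9, while z + 3 = 9 — valid.
  z = -11: sqrt(64) = 8, while z + 3 = -8 — extraneous.

z = 6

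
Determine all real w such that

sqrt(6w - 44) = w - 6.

w = 8 or w = 10

Square both sides: 6w - 44 = (w - 6)^2.
Expand and rearrange: w^2 - 18w + 80 = 0.
Solving gives w = 10 or w = 8.
Check each candidate in the original equation:
  w = 10: sqrt(16) = 4, while w - 6 = 4 — valid.
  w = 8: sqrt(4) = 2, while w - 6 = 2 — valid.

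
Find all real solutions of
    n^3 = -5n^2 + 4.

n = -4.8284 or n = -1 or n = 0.8284

Rearrange: n^3 + 5n^2 - 4 = 0.
Possible rational roots are divisors of -4. Testing n = -1 gives 0, so (n + 1) is a factor.
Divide: n^3 + 5n^2 - 4 = (n + 1)(n^2 + 4n - 4).
Apply the quadratic formula to n^2 + 4n - 4 = 0: n = (-4 +/- sqrt(32))/2, i.e. n ~= 0.8284 or n ~= -4.8284.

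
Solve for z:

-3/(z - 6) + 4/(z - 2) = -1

Multiply both sides by (z - 6)(z - 2):
-3(z - 2) + 4(z - 6) = -(z - 6)(z - 2).
Expand and collect terms: -z² + 7z + 6 = 0.
By the quadratic formula, z = (-7 ± √73) / -2, so z ≈ -0.772 or z ≈ 7.772.
Neither value makes a denominator zero (z ≠ 6, z ≠ 2), so both are valid.

z = -0.772 or z = 7.772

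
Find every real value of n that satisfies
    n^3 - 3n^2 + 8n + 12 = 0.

n = -1

Possible rational roots are divisors of 12. Testing n = -1 gives 0, so (n + 1) is a factor.
Divide: n^3 - 3n^2 + 8n + 12 = (n + 1)(n^2 - 4n + 12).
The quadratic n^2 - 4n + 12 has discriminant -32 < 0, so no further real roots.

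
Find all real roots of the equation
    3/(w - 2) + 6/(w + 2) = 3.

w = -0.5616 or w = 3.5616

Multiply both sides by (w - 2)(w + 2):
3(w + 2) + 6(w - 2) = 3(w - 2)(w + 2).
Expand and collect terms: 3w² - 9w - 6 = 0.
By the quadratic formula, w = (9 ± √153) / 6, so w ≈ 3.5616 or w ≈ -0.5616.
Neither value makes a denominator zero (w ≠ 2, w ≠ -2), so both are valid.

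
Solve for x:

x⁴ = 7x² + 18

x = -3 or x = 3

Let u = x². The equation becomes u² - 7u - 18 = 0.
Factor: (u - 9)(u + 2) = 0, so u = 9 or u = -2.
x² = 9 gives x = ±3.
x² = -2 < 0 has no real solution.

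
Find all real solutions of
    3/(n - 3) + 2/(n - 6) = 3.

n = 3.7699 or n = 6.8968

Multiply both sides by (n - 3)(n - 6):
3(n - 6) + 2(n - 3) = 3(n - 3)(n - 6).
Expand and collect terms: 3n^2 - 32n + 78 = 0.
By the quadratic formula, n = (32 +/- sqrt(88)) / 6, so n ~= 6.8968 or n ~= 3.7699.
Neither value makes a denominator zero (n != 3, n != 6), so both are valid.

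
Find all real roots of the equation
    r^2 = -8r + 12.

Rearrange to standard form: r^2 + 8r - 12 = 0.
Discriminant: (8)^2 - 4*1*(-12) = 112.
Quadratic formula: r = (-8 +/- sqrt(112)) / 2.
So r = -4 + 2*sqrt(7) ~= 1.2915 or r = -2*sqrt(7) - 4 ~= -9.2915.

r = -9.2915 or r = 1.2915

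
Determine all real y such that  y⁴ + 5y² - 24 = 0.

y = -1.7321 or y = 1.7321

Let u = y². The equation becomes u² + 5u - 24 = 0.
Factor: (u - 3)(u + 8) = 0, so u = 3 or u = -8.
y² = 3 gives y = ±√(3) ≈ ±1.7321.
y² = -8 < 0 has no real solution.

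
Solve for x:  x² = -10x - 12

x = -8.6056 or x = -1.3944

Rearrange to standard form: x² + 10x + 12 = 0.
Discriminant: (10)² − 4·1·12 = 52.
Quadratic formula: x = (-10 ± √52) / 2.
So x = -5 + √(13) ≈ -1.3944 or x = -5 - √(13) ≈ -8.6056.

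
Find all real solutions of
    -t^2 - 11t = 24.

t = -8 or t = -3

Bring every term to one side: -t^2 - 11t - 24 = 0.
Factor: -1(t + 3)(t + 8) = 0.
So t = -3 or t = -8.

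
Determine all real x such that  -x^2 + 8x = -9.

x = -1 or x = 9

Bring every term to one side: -x^2 + 8x + 9 = 0.
Factor: -1(x - 9)(x + 1) = 0.
So x = 9 or x = -1.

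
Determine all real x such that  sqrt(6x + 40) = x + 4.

x = 4

Square both sides: 6x + 40 = (x + 4)^2.
Expand and rearrange: x^2 + 2x - 24 = 0.
Solving gives x = 4 or x = -6.
Check each candidate in the original equation:
  x = 4: sqrt(64) = 8, while x + 4 = 8 — valid.
  x = -6: sqrt(4) = 2, while x + 4 = -2 — extraneous.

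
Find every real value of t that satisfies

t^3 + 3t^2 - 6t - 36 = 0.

t = 3

Possible rational roots are divisors of -36. Testing t = 3 gives 0, so (t - 3) is a factor.
Divide: t^3 + 3t^2 - 6t - 36 = (t - 3)(t^2 + 6t + 12).
The quadratic t^2 + 6t + 12 has discriminant -12 < 0, so no further real roots.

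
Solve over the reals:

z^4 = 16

z = -2 or z = 2

Let u = z^2. The equation becomes u^2 - 16 = 0.
Factor: (u + 4)(u - 4) = 0, so u = -4 or u = 4.
z^2 = -4 < 0 has no real solution.
z^2 = 4 gives z = +/-2.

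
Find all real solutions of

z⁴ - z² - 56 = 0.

z = -2.8284 or z = 2.8284

Let u = z². The equation becomes u² - u - 56 = 0.
Factor: (u - 8)(u + 7) = 0, so u = 8 or u = -7.
z² = 8 gives z = ±2·√(2) ≈ ±2.8284.
z² = -7 < 0 has no real solution.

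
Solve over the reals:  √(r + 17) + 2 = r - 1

Isolate the radical: √(r + 17) = r - 3.
Square both sides: r + 17 = (r - 3)².
Expand and rearrange: r² - 7r - 8 = 0.
Solving gives r = 8 or r = -1.
Check each candidate in the original equation:
  r = 8: √(25) = 5, while r - 3 = 5 — valid.
  r = -1: √(16) = 4, while r - 3 = -4 — extraneous.

r = 8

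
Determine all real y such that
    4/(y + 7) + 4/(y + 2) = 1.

y = -5.217 or y = 4.217

Multiply both sides by (y + 7)(y + 2):
4(y + 2) + 4(y + 7) = (y + 7)(y + 2).
Expand and collect terms: y² + y - 22 = 0.
By the quadratic formula, y = (-1 ± √89) / 2, so y ≈ 4.217 or y ≈ -5.217.
Neither value makes a denominator zero (y ≠ -7, y ≠ -2), so both are valid.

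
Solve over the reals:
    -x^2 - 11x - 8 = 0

x = -10.217 or x = -0.783

Discriminant: (-11)^2 - 4*(-1)*(-8) = 89.
Quadratic formula: x = (11 +/- sqrt(89)) / (-2).
So x = -11/2 - sqrt(89)/2 ~= -10.217 or x = -11/2 + sqrt(89)/2 ~= -0.783.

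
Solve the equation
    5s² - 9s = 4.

s = -0.3689 or s = 2.1689

Rearrange to standard form: 5s² - 9s - 4 = 0.
Discriminant: (-9)² − 4·5·(-4) = 161.
Quadratic formula: s = (9 ± √161) / 10.
So s = 9/10 + √(161)/10 ≈ 2.1689 or s = 9/10 - √(161)/10 ≈ -0.3689.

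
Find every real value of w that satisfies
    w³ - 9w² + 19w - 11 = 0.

Possible rational roots are divisors of -11. Testing w = 1 gives 0, so (w - 1) is a factor.
Divide: w³ - 9w² + 19w - 11 = (w - 1)(w² - 8w + 11).
Apply the quadratic formula to w² - 8w + 11 = 0: w = (8 ± √20)/2, i.e. w ≈ 6.2361 or w ≈ 1.7639.

w = 1 or w = 1.7639 or w = 6.2361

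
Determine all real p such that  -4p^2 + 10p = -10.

Rearrange to standard form: -4p^2 + 10p + 10 = 0.
Discriminant: (10)^2 - 4*(-4)*10 = 260.
Quadratic formula: p = (-10 +/- sqrt(260)) / (-8).
So p = 5/4 - sqrt(65)/4 ~= -0.7656 or p = 5/4 + sqrt(65)/4 ~= 3.2656.

p = -0.7656 or p = 3.2656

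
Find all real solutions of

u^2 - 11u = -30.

u = 5 or u = 6

Bring every term to one side: u^2 - 11u + 30 = 0.
Factor: (u - 5)(u - 6) = 0.
So u = 5 or u = 6.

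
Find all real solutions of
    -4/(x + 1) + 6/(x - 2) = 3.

x = -1.8798 or x = 3.5465

Multiply both sides by (x + 1)(x - 2):
-4(x - 2) + 6(x + 1) = 3(x + 1)(x - 2).
Expand and collect terms: 3x^2 - 5x - 20 = 0.
By the quadratic formula, x = (5 +/- sqrt(265)) / 6, so x ~= 3.5465 or x ~= -1.8798.
Neither value makes a denominator zero (x != -1, x != 2), so both are valid.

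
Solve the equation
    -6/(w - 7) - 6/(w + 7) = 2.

w = -10.6158 or w = 4.6158

Multiply both sides by (w - 7)(w + 7):
-6(w + 7) - 6(w - 7) = 2(w - 7)(w + 7).
Expand and collect terms: 2w² + 12w - 98 = 0.
By the quadratic formula, w = (-12 ± √928) / 4, so w ≈ 4.6158 or w ≈ -10.6158.
Neither value makes a denominator zero (w ≠ 7, w ≠ -7), so both are valid.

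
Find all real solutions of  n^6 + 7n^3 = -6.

n = -1.8171 or n = -1

Let u = n^3. The equation becomes u^2 + 7u + 6 = 0.
Factor: (u + 6)(u + 1) = 0, so u = -6 or u = -1.
n^3 = -6 gives n = -(6)^(1/3) ~= -1.8171.
n^3 = -1 gives n = -1.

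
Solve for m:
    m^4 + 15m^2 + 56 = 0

Let u = m^2. The equation becomes u^2 + 15u + 56 = 0.
Factor: (u + 7)(u + 8) = 0, so u = -7 or u = -8.
m^2 = -7 < 0 has no real solution.
m^2 = -8 < 0 has no real solution.

No real solutions.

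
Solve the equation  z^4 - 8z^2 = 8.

Let u = z^2. The equation becomes u^2 - 8u - 8 = 0.
By the quadratic formula, u = 4 + 2*sqrt(6) or u = 4 - 2*sqrt(6).
z^2 = 4 + 2*sqrt(6) gives z = +/-sqrt(4 + 2*sqrt(6)) ~= +/-2.9831.
z^2 = 4 - 2*sqrt(6) < 0 has no real solution.

z = -2.9831 or z = 2.9831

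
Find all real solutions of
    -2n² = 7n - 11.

n = -4.6762 or n = 1.1762

Rearrange to standard form: -2n² - 7n + 11 = 0.
Discriminant: (-7)² − 4·(-2)·11 = 137.
Quadratic formula: n = (7 ± √137) / (-4).
So n = -√(137)/4 - 7/4 ≈ -4.6762 or n = -7/4 + √(137)/4 ≈ 1.1762.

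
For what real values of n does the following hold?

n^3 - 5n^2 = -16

n = -1.5616 or n = 2.5616 or n = 4

Rearrange: n^3 - 5n^2 + 16 = 0.
Possible rational roots are divisors of 16. Testing n = 4 gives 0, so (n - 4) is a factor.
Divide: n^3 - 5n^2 + 16 = (n - 4)(n^2 - n - 4).
Apply the quadratic formula to n^2 - n - 4 = 0: n = (1 +/- sqrt(17))/2, i.e. n ~= 2.5616 or n ~= -1.5616.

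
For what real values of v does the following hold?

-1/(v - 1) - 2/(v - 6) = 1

Multiply both sides by (v - 1)(v - 6):
-(v - 6) - 2(v - 1) = (v - 1)(v - 6).
Expand and collect terms: v^2 - 4v - 2 = 0.
By the quadratic formula, v = (4 +/- sqrt(24)) / 2, so v ~= 4.4495 or v ~= -0.4495.
Neither value makes a denominator zero (v != 1, v != 6), so both are valid.

v = -0.4495 or v = 4.4495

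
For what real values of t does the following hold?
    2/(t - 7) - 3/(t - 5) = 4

Multiply both sides by (t - 7)(t - 5):
2(t - 5) - 3(t - 7) = 4(t - 7)(t - 5).
Expand and collect terms: 4t² - 47t + 129 = 0.
By the quadratic formula, t = (47 ± √145) / 8, so t ≈ 7.3802 or t ≈ 4.3698.
Neither value makes a denominator zero (t ≠ 7, t ≠ 5), so both are valid.

t = 4.3698 or t = 7.3802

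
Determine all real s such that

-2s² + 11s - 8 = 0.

Discriminant: (11)² − 4·(-2)·(-8) = 57.
Quadratic formula: s = (-11 ± √57) / (-4).
So s = 11/4 - √(57)/4 ≈ 0.8625 or s = √(57)/4 + 11/4 ≈ 4.6375.

s = 0.8625 or s = 4.6375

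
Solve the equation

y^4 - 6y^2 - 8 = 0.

y = -2.6689 or y = 2.6689

Let u = y^2. The equation becomes u^2 - 6u - 8 = 0.
By the quadratic formula, u = 3 + sqrt(17) or u = 3 - sqrt(17).
y^2 = 3 + sqrt(17) gives y = +/-sqrt(3 + sqrt(17)) ~= +/-2.6689.
y^2 = 3 - sqrt(17) < 0 has no real solution.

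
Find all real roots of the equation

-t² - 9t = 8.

t = -8 or t = -1

Bring every term to one side: -t² - 9t - 8 = 0.
Factor: -1(t + 1)(t + 8) = 0.
So t = -1 or t = -8.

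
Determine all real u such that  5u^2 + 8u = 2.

Rearrange to standard form: 5u^2 + 8u - 2 = 0.
Discriminant: (8)^2 - 4*5*(-2) = 104.
Quadratic formula: u = (-8 +/- sqrt(104)) / 10.
So u = -4/5 + sqrt(26)/5 ~= 0.2198 or u = -sqrt(26)/5 - 4/5 ~= -1.8198.

u = -1.8198 or u = 0.2198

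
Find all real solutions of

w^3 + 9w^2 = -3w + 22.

w = -8.3218 or w = -2 or w = 1.3218

Rearrange: w^3 + 9w^2 + 3w - 22 = 0.
Possible rational roots are divisors of -22. Testing w = -2 gives 0, so (w + 2) is a factor.
Divide: w^3 + 9w^2 + 3w - 22 = (w + 2)(w^2 + 7w - 11).
Apply the quadratic formula to w^2 + 7w - 11 = 0: w = (-7 +/- sqrt(93))/2, i.e. w ~= 1.3218 or w ~= -8.3218.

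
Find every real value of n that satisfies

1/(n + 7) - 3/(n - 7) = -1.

Multiply both sides by (n + 7)(n - 7):
(n - 7) - 3(n + 7) = -(n + 7)(n - 7).
Expand and collect terms: -n^2 + 2n + 77 = 0.
By the quadratic formula, n = (-2 +/- sqrt(312)) / -2, so n ~= -7.8318 or n ~= 9.8318.
Neither value makes a denominator zero (n != -7, n != 7), so both are valid.

n = -7.8318 or n = 9.8318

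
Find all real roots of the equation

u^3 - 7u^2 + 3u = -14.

Rearrange: u^3 - 7u^2 + 3u + 14 = 0.
Possible rational roots are divisors of 14. Testing u = 2 gives 0, so (u - 2) is a factor.
Divide: u^3 - 7u^2 + 3u + 14 = (u - 2)(u^2 - 5u - 7).
Apply the quadratic formula to u^2 - 5u - 7 = 0: u = (5 +/- sqrt(53))/2, i.e. u ~= 6.1401 or u ~= -1.1401.

u = -1.1401 or u = 2 or u = 6.1401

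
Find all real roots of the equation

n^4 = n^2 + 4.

Let u = n^2. The equation becomes u^2 - u - 4 = 0.
By the quadratic formula, u = 1/2 + sqrt(17)/2 or u = 1/2 - sqrt(17)/2.
n^2 = 1/2 + sqrt(17)/2 gives n = +/-sqrt(1/2 + sqrt(17)/2) ~= +/-1.6005.
n^2 = 1/2 - sqrt(17)/2 < 0 has no real solution.

n = -1.6005 or n = 1.6005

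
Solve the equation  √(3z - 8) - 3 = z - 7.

z = 8

Isolate the radical: √(3z - 8) = z - 4.
Square both sides: 3z - 8 = (z - 4)².
Expand and rearrange: z² - 11z + 24 = 0.
Solving gives z = 8 or z = 3.
Check each candidate in the original equation:
  z = 8: √(16) = 4, while z - 4 = 4 — valid.
  z = 3: √(1) = 1, while z - 4 = -1 — extraneous.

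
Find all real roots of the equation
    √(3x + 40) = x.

x = 8

Square both sides: 3x + 40 = (x)².
Expand and rearrange: x² - 3x - 40 = 0.
Solving gives x = 8 or x = -5.
Check each candidate in the original equation:
  x = 8: √(64) = 8, while x = 8 — valid.
  x = -5: √(25) = 5, while x = -5 — extraneous.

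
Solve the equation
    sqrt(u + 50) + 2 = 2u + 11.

u = -1

Isolate the radical: sqrt(u + 50) = 2u + 9.
Square both sides: u + 50 = (2u + 9)^2.
Expand and rearrange: 4u^2 + 35u + 31 = 0.
Solving gives u = -1 or u = -7.75.
Check each candidate in the original equation:
  u = -1: sqrt(49) = 7, while 2u + 9 = 7 — valid.
  u = -7.75: sqrt(42.25) = 6.5, while 2u + 9 = -6.5 — extraneous.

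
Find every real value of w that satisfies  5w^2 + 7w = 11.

w = -2.3401 or w = 0.9401

Rearrange to standard form: 5w^2 + 7w - 11 = 0.
Discriminant: (7)^2 - 4*5*(-11) = 269.
Quadratic formula: w = (-7 +/- sqrt(269)) / 10.
So w = -7/10 + sqrt(269)/10 ~= 0.9401 or w = -sqrt(269)/10 - 7/10 ~= -2.3401.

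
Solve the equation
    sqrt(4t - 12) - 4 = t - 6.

t = 4

Isolate the radical: sqrt(4t - 12) = t - 2.
Square both sides: 4t - 12 = (t - 2)^2.
Expand and rearrange: t^2 - 8t + 16 = 0.
This gives the repeated root t = 4.
Check in the original equation:
  t = 4: sqrt(4) = 2, while t - 2 = 2 — valid.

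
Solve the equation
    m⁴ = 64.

m = -2.8284 or m = 2.8284

Let u = m². The equation becomes u² - 64 = 0.
Factor: (u - 8)(u + 8) = 0, so u = 8 or u = -8.
m² = 8 gives m = ±2·√(2) ≈ ±2.8284.
m² = -8 < 0 has no real solution.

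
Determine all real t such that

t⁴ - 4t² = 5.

t = -2.2361 or t = 2.2361

Let u = t². The equation becomes u² - 4u - 5 = 0.
Factor: (u - 5)(u + 1) = 0, so u = 5 or u = -1.
t² = 5 gives t = ±√(5) ≈ ±2.2361.
t² = -1 < 0 has no real solution.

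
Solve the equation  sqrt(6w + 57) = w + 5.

w = 4

Square both sides: 6w + 57 = (w + 5)^2.
Expand and rearrange: w^2 + 4w - 32 = 0.
Solving gives w = 4 or w = -8.
Check each candidate in the original equation:
  w = 4: sqrt(81) = 9, while w + 5 = 9 — valid.
  w = -8: sqrt(9) = 3, while w + 5 = -3 — extraneous.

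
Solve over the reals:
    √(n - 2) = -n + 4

n = 3

Square both sides: n - 2 = (-n + 4)².
Expand and rearrange: n² - 9n + 18 = 0.
Solving gives n = 6 or n = 3.
Check each candidate in the original equation:
  n = 6: √(4) = 2, while -n + 4 = -2 — extraneous.
  n = 3: √(1) = 1, while -n + 4 = 1 — valid.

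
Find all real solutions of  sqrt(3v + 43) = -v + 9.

v = 2

Square both sides: 3v + 43 = (-v + 9)^2.
Expand and rearrange: v^2 - 21v + 38 = 0.
Solving gives v = 19 or v = 2.
Check each candidate in the original equation:
  v = 19: sqrt(100) = 10, while -v + 9 = -10 — extraneous.
  v = 2: sqrt(49) = 7, while -v + 9 = 7 — valid.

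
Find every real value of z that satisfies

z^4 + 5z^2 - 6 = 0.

Let u = z^2. The equation becomes u^2 + 5u - 6 = 0.
Factor: (u - 1)(u + 6) = 0, so u = 1 or u = -6.
z^2 = 1 gives z = +/-1.
z^2 = -6 < 0 has no real solution.

z = -1 or z = 1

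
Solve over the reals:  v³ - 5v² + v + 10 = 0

Possible rational roots are divisors of 10. Testing v = 2 gives 0, so (v - 2) is a factor.
Divide: v³ - 5v² + v + 10 = (v - 2)(v² - 3v - 5).
Apply the quadratic formula to v² - 3v - 5 = 0: v = (3 ± √29)/2, i.e. v ≈ 4.1926 or v ≈ -1.1926.

v = -1.1926 or v = 2 or v = 4.1926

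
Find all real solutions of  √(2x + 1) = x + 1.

x = 0

Square both sides: 2x + 1 = (x + 1)².
Expand and rearrange: x² = 0.
This gives the repeated root x = 0.
Check in the original equation:
  x = 0: √(1) = 1, while x + 1 = 1 — valid.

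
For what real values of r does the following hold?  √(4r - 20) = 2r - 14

r = 9

Square both sides: 4r - 20 = (2r - 14)².
Expand and rearrange: 4r² - 60r + 216 = 0.
Solving gives r = 9 or r = 6.
Check each candidate in the original equation:
  r = 9: √(16) = 4, while 2r - 14 = 4 — valid.
  r = 6: √(4) = 2, while 2r - 14 = -2 — extraneous.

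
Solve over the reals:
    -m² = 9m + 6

Rearrange to standard form: -m² - 9m - 6 = 0.
Discriminant: (-9)² − 4·(-1)·(-6) = 57.
Quadratic formula: m = (9 ± √57) / (-2).
So m = -9/2 - √(57)/2 ≈ -8.2749 or m = -9/2 + √(57)/2 ≈ -0.7251.

m = -8.2749 or m = -0.7251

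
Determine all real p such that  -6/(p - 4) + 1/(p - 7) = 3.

p = 2.1281 or p = 7.2053

Multiply both sides by (p - 4)(p - 7):
-6(p - 7) + (p - 4) = 3(p - 4)(p - 7).
Expand and collect terms: 3p² - 28p + 46 = 0.
By the quadratic formula, p = (28 ± √232) / 6, so p ≈ 7.2053 or p ≈ 2.1281.
Neither value makes a denominator zero (p ≠ 4, p ≠ 7), so both are valid.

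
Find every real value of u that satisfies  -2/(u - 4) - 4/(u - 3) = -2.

Multiply both sides by (u - 4)(u - 3):
-2(u - 3) - 4(u - 4) = -2(u - 4)(u - 3).
Expand and collect terms: -2u² + 20u - 46 = 0.
By the quadratic formula, u = (-20 ± √32) / -4, so u ≈ 3.5858 or u ≈ 6.4142.
Neither value makes a denominator zero (u ≠ 4, u ≠ 3), so both are valid.

u = 3.5858 or u = 6.4142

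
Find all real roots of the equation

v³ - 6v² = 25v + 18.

Rearrange: v³ - 6v² - 25v - 18 = 0.
Possible rational roots are divisors of -18. Testing v = -2 gives 0, so (v + 2) is a factor.
Divide: v³ - 6v² - 25v - 18 = (v + 2)(v² - 8v - 9).
Factor the quadratic: v = 9 or v = -1.

v = -2 or v = -1 or v = 9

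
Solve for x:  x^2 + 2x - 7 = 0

Discriminant: (2)^2 - 4*1*(-7) = 32.
Quadratic formula: x = (-2 +/- sqrt(32)) / 2.
So x = -1 + 2*sqrt(2) ~= 1.8284 or x = -2*sqrt(2) - 1 ~= -3.8284.

x = -3.8284 or x = 1.8284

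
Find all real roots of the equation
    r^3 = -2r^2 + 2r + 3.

r = -2.3028 or r = -1 or r = 1.3028

Rearrange: r^3 + 2r^2 - 2r - 3 = 0.
Possible rational roots are divisors of -3. Testing r = -1 gives 0, so (r + 1) is a factor.
Divide: r^3 + 2r^2 - 2r - 3 = (r + 1)(r^2 + r - 3).
Apply the quadratic formula to r^2 + r - 3 = 0: r = (-1 +/- sqrt(13))/2, i.e. r ~= 1.3028 or r ~= -2.3028.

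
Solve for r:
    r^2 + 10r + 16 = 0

Factor: (r + 8)(r + 2) = 0.
So r = -8 or r = -2.

r = -8 or r = -2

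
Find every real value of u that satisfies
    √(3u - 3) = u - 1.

Square both sides: 3u - 3 = (u - 1)².
Expand and rearrange: u² - 5u + 4 = 0.
Solving gives u = 4 or u = 1.
Check each candidate in the original equation:
  u = 4: √(9) = 3, while u - 1 = 3 — valid.
  u = 1: √(0) = 0, while u - 1 = 0 — valid.

u = 1 or u = 4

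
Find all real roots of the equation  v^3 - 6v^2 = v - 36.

Rearrange: v^3 - 6v^2 - v + 36 = 0.
Possible rational roots are divisors of 36. Testing v = 4 gives 0, so (v - 4) is a factor.
Divide: v^3 - 6v^2 - v + 36 = (v - 4)(v^2 - 2v - 9).
Apply the quadratic formula to v^2 - 2v - 9 = 0: v = (2 +/- sqrt(40))/2, i.e. v ~= 4.1623 or v ~= -2.1623.

v = -2.1623 or v = 4 or v = 4.1623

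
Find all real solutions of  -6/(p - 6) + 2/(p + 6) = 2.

p = -4.6056 or p = 2.6056

Multiply both sides by (p - 6)(p + 6):
-6(p + 6) + 2(p - 6) = 2(p - 6)(p + 6).
Expand and collect terms: 2p² + 4p - 24 = 0.
By the quadratic formula, p = (-4 ± √208) / 4, so p ≈ 2.6056 or p ≈ -4.6056.
Neither value makes a denominator zero (p ≠ 6, p ≠ -6), so both are valid.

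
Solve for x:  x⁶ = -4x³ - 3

x = -1.4422 or x = -1

Let u = x³. The equation becomes u² + 4u + 3 = 0.
Factor: (u + 1)(u + 3) = 0, so u = -1 or u = -3.
x³ = -1 gives x = -1.
x³ = -3 gives x = -∛(3) ≈ -1.4422.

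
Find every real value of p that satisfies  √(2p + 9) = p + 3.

p = 0

Square both sides: 2p + 9 = (p + 3)².
Expand and rearrange: p² + 4p = 0.
Solving gives p = 0 or p = -4.
Check each candidate in the original equation:
  p = 0: √(9) = 3, while p + 3 = 3 — valid.
  p = -4: √(1) = 1, while p + 3 = -1 — extraneous.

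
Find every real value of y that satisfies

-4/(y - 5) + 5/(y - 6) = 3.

Multiply both sides by (y - 5)(y - 6):
-4(y - 6) + 5(y - 5) = 3(y - 5)(y - 6).
Expand and collect terms: 3y² - 34y + 91 = 0.
Factor or apply the quadratic formula: y = 7 or y = 4.3333.
Neither value makes a denominator zero (y ≠ 5, y ≠ 6), so both are valid.

y = 4.3333 or y = 7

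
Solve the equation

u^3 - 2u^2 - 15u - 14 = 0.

Possible rational roots are divisors of -14. Testing u = -2 gives 0, so (u + 2) is a factor.
Divide: u^3 - 2u^2 - 15u - 14 = (u + 2)(u^2 - 4u - 7).
Apply the quadratic formula to u^2 - 4u - 7 = 0: u = (4 +/- sqrt(44))/2, i.e. u ~= 5.3166 or u ~= -1.3166.

u = -2 or u = -1.3166 or u = 5.3166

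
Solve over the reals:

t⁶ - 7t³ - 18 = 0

t = -1.2599 or t = 2.0801

Let u = t³. The equation becomes u² - 7u - 18 = 0.
Factor: (u + 2)(u - 9) = 0, so u = -2 or u = 9.
t³ = -2 gives t = -∛(2) ≈ -1.2599.
t³ = 9 gives t = ∛(9) ≈ 2.0801.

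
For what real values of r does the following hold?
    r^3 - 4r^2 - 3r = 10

Rearrange: r^3 - 4r^2 - 3r - 10 = 0.
Possible rational roots are divisors of -10. Testing r = 5 gives 0, so (r - 5) is a factor.
Divide: r^3 - 4r^2 - 3r - 10 = (r - 5)(r^2 + r + 2).
The quadratic r^2 + r + 2 has discriminant -7 < 0, so no further real roots.

r = 5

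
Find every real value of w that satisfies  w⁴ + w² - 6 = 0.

w = -1.4142 or w = 1.4142

Let u = w². The equation becomes u² + u - 6 = 0.
Factor: (u - 2)(u + 3) = 0, so u = 2 or u = -3.
w² = 2 gives w = ±√(2) ≈ ±1.4142.
w² = -3 < 0 has no real solution.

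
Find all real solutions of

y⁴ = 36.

y = -2.4495 or y = 2.4495

Let u = y². The equation becomes u² - 36 = 0.
Factor: (u - 6)(u + 6) = 0, so u = 6 or u = -6.
y² = 6 gives y = ±√(6) ≈ ±2.4495.
y² = -6 < 0 has no real solution.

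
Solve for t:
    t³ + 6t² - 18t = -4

t = -8.2426 or t = 0.2426 or t = 2

Rearrange: t³ + 6t² - 18t + 4 = 0.
Possible rational roots are divisors of 4. Testing t = 2 gives 0, so (t - 2) is a factor.
Divide: t³ + 6t² - 18t + 4 = (t - 2)(t² + 8t - 2).
Apply the quadratic formula to t² + 8t - 2 = 0: t = (-8 ± √72)/2, i.e. t ≈ 0.2426 or t ≈ -8.2426.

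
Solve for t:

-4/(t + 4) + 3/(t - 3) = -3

t = -2.3609 or t = 1.6943

Multiply both sides by (t + 4)(t - 3):
-4(t - 3) + 3(t + 4) = -3(t + 4)(t - 3).
Expand and collect terms: -3t^2 - 2t + 12 = 0.
By the quadratic formula, t = (2 +/- sqrt(148)) / -6, so t ~= -2.3609 or t ~= 1.6943.
Neither value makes a denominator zero (t != -4, t != 3), so both are valid.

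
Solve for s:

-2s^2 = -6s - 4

s = -0.5616 or s = 3.5616

Rearrange to standard form: -2s^2 + 6s + 4 = 0.
Discriminant: (6)^2 - 4*(-2)*4 = 68.
Quadratic formula: s = (-6 +/- sqrt(68)) / (-4).
So s = 3/2 - sqrt(17)/2 ~= -0.5616 or s = 3/2 + sqrt(17)/2 ~= 3.5616.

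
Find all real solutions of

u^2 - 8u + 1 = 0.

u = 0.127 or u = 7.873

Discriminant: (-8)^2 - 4*1*1 = 60.
Quadratic formula: u = (8 +/- sqrt(60)) / 2.
So u = sqrt(15) + 4 ~= 7.873 or u = 4 - sqrt(15) ~= 0.127.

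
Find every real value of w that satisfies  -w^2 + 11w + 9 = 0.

Discriminant: (11)^2 - 4*(-1)*9 = 157.
Quadratic formula: w = (-11 +/- sqrt(157)) / (-2).
So w = 11/2 - sqrt(157)/2 ~= -0.765 or w = 11/2 + sqrt(157)/2 ~= 11.765.

w = -0.765 or w = 11.765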